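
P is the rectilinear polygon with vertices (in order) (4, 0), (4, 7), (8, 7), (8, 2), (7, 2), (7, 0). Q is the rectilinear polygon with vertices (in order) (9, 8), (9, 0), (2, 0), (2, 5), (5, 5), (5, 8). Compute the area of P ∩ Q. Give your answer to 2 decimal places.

24.00

The intersection is the polygon with vertices (4,5), (5,5), (5,7), (8,7), (8,2), (7,2), (7,0), (4,0).
By the shoelace formula its area is 24.00.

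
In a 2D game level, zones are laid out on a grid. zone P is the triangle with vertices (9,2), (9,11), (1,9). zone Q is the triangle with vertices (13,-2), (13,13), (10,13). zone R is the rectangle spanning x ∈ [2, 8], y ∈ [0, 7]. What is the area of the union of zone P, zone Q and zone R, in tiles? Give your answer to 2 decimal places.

90.78

By inclusion–exclusion:
Individual areas: |zone P| = 36, |zone Q| = 22.5, |zone R| = 42.
|zone P∩zone Q| = 0.
|zone P∩zone R| = 9.7232.
|zone Q∩zone R| = 0.
|zone P∩zone Q∩zone R| = 0.
|zone P ∪ zone Q ∪ zone R| = 100.5 − 9.7232 + 0 = 90.78.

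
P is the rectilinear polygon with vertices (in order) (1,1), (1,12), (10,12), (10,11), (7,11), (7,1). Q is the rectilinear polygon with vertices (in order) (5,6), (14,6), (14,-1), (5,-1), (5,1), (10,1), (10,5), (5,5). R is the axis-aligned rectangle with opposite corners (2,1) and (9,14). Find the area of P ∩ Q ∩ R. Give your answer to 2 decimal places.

2.00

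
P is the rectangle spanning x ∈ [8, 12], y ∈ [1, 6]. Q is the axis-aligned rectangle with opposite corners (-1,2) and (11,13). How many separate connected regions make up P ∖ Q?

P ∖ Q is a single connected region.

1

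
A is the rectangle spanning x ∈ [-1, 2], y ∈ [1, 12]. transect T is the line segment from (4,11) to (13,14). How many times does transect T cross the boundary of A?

0

The segment lies entirely outside A and never meets its boundary.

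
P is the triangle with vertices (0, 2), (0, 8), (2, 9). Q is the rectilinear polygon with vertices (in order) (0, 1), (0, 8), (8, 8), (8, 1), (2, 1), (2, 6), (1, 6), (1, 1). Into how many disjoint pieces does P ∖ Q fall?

2

P ∖ Q splits into 2 disjoint pieces (area 0.8571, area 0.0357).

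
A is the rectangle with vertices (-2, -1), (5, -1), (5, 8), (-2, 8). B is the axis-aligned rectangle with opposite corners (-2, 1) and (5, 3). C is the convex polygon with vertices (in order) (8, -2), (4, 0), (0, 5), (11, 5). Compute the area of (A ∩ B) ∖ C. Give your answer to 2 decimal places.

|A ∩ B| = 14.
|(A ∩ B) ∩ C| = 5.2.
|(A ∩ B) ∖ C| = 14 − 5.2 = 8.80.

8.80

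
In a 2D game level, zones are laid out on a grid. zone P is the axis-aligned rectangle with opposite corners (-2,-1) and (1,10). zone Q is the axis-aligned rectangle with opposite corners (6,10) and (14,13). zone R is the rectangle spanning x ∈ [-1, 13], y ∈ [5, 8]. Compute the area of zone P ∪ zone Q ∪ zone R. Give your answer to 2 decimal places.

93.00

By inclusion–exclusion:
Individual areas: |zone P| = 33, |zone Q| = 24, |zone R| = 42.
|zone P∩zone Q| = 0 (no overlap).
|zone P∩zone R|: x∈[-1,1], y∈[5,8] → 2·3 = 6.
|zone Q∩zone R| = 0 (no overlap).
|zone P∩zone Q∩zone R| = 0.
|zone P ∪ zone Q ∪ zone R| = 99 − 6 + 0 = 93.00.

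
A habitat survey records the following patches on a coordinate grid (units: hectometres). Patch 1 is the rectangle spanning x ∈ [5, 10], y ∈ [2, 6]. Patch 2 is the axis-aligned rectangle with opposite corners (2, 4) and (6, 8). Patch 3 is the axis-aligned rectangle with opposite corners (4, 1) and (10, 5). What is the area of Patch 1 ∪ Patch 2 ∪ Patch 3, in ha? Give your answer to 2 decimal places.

42.00

By inclusion–exclusion:
Individual areas: |Patch 1| = 20, |Patch 2| = 16, |Patch 3| = 24.
|Patch 1∩Patch 2|: x∈[5,6], y∈[4,6] → 1·2 = 2.
|Patch 1∩Patch 3|: x∈[5,10], y∈[2,5] → 5·3 = 15.
|Patch 2∩Patch 3|: x∈[4,6], y∈[4,5] → 2·1 = 2.
|Patch 1∩Patch 2∩Patch 3| = 1.
|Patch 1 ∪ Patch 2 ∪ Patch 3| = 60 − 19 + 1 = 42.00.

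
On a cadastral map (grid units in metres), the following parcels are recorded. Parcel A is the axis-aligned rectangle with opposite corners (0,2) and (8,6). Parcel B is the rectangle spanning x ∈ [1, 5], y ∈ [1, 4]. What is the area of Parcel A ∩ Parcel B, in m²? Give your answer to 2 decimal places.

8.00

|Parcel A∩Parcel B|: x∈[1,5], y∈[2,4] → 4·2 = 8.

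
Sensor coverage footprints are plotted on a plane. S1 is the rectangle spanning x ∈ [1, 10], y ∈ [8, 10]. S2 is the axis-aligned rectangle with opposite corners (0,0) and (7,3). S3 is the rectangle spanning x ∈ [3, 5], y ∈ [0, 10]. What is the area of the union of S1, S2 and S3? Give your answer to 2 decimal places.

49.00

By inclusion–exclusion:
Individual areas: |S1| = 18, |S2| = 21, |S3| = 20.
|S1∩S2| = 0 (no overlap).
|S1∩S3|: x∈[3,5], y∈[8,10] → 2·2 = 4.
|S2∩S3|: x∈[3,5], y∈[0,3] → 2·3 = 6.
|S1∩S2∩S3| = 0.
|S1 ∪ S2 ∪ S3| = 59 − 10 + 0 = 49.00.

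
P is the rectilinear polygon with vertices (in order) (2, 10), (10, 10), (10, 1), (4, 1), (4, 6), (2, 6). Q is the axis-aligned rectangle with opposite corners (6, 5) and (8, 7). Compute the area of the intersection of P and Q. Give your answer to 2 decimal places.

The intersection is the polygon with vertices (6,5), (6,7), (8,7), (8,5).
By the shoelace formula its area is 4.00.

4.00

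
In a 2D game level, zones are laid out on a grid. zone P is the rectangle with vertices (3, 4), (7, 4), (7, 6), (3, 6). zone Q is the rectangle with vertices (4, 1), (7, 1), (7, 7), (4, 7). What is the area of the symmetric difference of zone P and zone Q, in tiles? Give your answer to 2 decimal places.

|zone P∩zone Q|: x∈[4,7], y∈[4,6] → 3·2 = 6.
|zone P △ zone Q| = |zone P| + |zone Q| − 2·|zone P∩zone Q| = 8 + 18 − 12 = 14.00.

14.00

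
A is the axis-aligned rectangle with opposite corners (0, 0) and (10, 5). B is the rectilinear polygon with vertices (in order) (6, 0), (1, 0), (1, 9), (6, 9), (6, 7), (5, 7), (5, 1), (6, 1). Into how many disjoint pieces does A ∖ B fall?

2

A ∖ B splits into 2 disjoint pieces (area 24, area 5).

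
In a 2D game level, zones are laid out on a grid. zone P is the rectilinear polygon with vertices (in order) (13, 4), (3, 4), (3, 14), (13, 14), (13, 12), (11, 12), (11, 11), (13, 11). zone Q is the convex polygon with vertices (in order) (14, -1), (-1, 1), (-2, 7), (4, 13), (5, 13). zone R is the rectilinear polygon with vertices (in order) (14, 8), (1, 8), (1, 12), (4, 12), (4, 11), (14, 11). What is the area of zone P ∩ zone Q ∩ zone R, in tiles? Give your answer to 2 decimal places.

13.75

The intersection is the polygon with vertices (3,12), (4,12), (4,11), (6.286,11), (8.214,8), (3,8).
By the shoelace formula its area is 13.75.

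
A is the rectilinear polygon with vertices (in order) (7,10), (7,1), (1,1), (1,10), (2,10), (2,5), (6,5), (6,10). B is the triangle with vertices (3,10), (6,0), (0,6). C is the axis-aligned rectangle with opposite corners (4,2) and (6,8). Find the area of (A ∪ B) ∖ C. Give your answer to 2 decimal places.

|A ∪ B| = 43.6.
|(A ∪ B) ∩ C| = 6.4167.
|(A ∪ B) ∖ C| = 43.6 − 6.4167 = 37.18.

37.18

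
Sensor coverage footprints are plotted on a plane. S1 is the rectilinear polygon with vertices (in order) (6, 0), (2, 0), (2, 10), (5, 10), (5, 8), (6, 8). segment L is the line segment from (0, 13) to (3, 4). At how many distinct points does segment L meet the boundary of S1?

1

The segment meets the boundary at (2,7).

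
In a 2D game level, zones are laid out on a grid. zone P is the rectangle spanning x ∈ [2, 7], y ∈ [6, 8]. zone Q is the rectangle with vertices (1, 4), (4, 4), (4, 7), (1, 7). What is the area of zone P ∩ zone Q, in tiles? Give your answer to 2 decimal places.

2.00

|zone P∩zone Q|: x∈[2,4], y∈[6,7] → 2·1 = 2.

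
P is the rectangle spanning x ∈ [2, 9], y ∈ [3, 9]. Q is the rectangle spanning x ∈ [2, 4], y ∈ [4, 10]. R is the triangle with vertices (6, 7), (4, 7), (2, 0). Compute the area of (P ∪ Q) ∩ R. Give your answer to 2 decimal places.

The region (P ∪ Q) ∩ R is the polygon with vertices (2.857,3), (4,7), (6,7), (3.714,3).
By the shoelace formula its area is 5.71.

5.71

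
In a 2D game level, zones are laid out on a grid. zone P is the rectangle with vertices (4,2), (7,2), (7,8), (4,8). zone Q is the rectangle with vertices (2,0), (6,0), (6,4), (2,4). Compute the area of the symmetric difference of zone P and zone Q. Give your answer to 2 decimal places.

26.00

|zone P∩zone Q|: x∈[4,6], y∈[2,4] → 2·2 = 4.
|zone P △ zone Q| = |zone P| + |zone Q| − 2·|zone P∩zone Q| = 18 + 16 − 8 = 26.00.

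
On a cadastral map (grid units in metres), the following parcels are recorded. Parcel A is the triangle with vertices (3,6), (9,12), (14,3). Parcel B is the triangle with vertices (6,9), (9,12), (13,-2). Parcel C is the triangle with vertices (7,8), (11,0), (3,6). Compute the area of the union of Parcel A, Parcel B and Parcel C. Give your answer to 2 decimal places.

59.45

By inclusion–exclusion:
Individual areas: |Parcel A| = 42, |Parcel B| = 27, |Parcel C| = 20.
|Parcel A∩Parcel B| = 20.6037.
|Parcel A∩Parcel C| = 8.9474.
|Parcel B∩Parcel C| = 0.4598.
|Parcel A∩Parcel B∩Parcel C| = 0.4598.
|Parcel A ∪ Parcel B ∪ Parcel C| = 89 − 30.0108 + 0.4598 = 59.45.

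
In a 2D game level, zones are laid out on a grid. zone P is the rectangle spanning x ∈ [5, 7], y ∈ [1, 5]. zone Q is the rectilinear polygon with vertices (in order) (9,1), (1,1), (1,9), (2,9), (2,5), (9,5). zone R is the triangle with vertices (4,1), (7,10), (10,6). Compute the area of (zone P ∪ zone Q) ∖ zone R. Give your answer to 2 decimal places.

29.07

|zone P ∪ zone Q| = 36.
|(zone P ∪ zone Q) ∩ zone R| = 6.9333.
|(zone P ∪ zone Q) ∖ zone R| = 36 − 6.9333 = 29.07.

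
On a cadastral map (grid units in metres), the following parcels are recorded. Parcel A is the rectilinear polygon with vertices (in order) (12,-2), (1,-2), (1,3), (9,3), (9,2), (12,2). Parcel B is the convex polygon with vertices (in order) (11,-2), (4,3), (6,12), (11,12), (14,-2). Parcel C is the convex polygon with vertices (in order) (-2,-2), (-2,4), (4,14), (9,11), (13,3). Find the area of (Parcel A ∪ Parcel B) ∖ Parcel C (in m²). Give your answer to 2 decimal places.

49.84

|Parcel A ∪ Parcel B| = 125.
|(Parcel A ∪ Parcel B) ∩ Parcel C| = 75.1569.
|(Parcel A ∪ Parcel B) ∖ Parcel C| = 125 − 75.1569 = 49.84.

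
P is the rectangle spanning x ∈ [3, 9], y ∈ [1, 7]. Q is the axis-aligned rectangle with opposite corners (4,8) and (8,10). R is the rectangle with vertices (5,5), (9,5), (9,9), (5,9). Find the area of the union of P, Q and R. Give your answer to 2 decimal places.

49.00

By inclusion–exclusion:
Individual areas: |P| = 36, |Q| = 8, |R| = 16.
|P∩Q| = 0 (no overlap).
|P∩R|: x∈[5,9], y∈[5,7] → 4·2 = 8.
|Q∩R|: x∈[5,8], y∈[8,9] → 3·1 = 3.
|P∩Q∩R| = 0.
|P ∪ Q ∪ R| = 60 − 11 + 0 = 49.00.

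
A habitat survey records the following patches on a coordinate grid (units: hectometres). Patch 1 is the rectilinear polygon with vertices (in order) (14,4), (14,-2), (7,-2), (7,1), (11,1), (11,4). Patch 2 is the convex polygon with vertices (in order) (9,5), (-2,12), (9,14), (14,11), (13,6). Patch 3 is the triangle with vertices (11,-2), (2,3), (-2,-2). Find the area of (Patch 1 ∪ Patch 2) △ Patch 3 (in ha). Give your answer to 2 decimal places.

|Patch 1 ∪ Patch 2| = 111.5.
|(Patch 1 ∪ Patch 2) ∩ Patch 3| = 4.4444.
|(Patch 1 ∪ Patch 2) △ Patch 3| = 111.5 + 32.5 − 8.8889 = 135.11.

135.11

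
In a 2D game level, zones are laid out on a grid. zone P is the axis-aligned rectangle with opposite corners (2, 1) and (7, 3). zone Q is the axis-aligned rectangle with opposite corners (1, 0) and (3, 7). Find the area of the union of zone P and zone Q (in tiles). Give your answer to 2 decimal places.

22.00

By inclusion–exclusion:
Individual areas: |zone P| = 10, |zone Q| = 14.
|zone P∩zone Q|: x∈[2,3], y∈[1,3] → 1·2 = 2.
|zone P ∪ zone Q| = 24 − 2 = 22.00.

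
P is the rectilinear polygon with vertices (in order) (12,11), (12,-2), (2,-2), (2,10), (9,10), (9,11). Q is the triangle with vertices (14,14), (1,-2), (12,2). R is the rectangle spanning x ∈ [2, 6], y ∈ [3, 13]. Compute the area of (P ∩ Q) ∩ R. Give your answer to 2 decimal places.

0.54

The region (P ∩ Q) ∩ R is the polygon with vertices (6,4.154), (6,3), (5.062,3).
By the shoelace formula its area is 0.54.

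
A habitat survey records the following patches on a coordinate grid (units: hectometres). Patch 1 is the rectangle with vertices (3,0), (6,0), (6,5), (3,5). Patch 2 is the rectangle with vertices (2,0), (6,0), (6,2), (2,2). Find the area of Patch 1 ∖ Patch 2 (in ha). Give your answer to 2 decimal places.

9.00

|Patch 1∩Patch 2|: x∈[3,6], y∈[0,2] → 3·2 = 6.
|Patch 1| = 15.
|Patch 1 ∖ Patch 2| = |Patch 1| − |Patch 1∩Patch 2| = 15 − 6 = 9.00.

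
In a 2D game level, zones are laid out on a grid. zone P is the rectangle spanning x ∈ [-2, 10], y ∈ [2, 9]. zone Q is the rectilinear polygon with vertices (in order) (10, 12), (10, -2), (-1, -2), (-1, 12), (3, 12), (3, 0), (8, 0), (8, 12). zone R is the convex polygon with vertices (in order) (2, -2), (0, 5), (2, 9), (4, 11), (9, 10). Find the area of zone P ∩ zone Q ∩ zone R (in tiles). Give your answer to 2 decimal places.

15.86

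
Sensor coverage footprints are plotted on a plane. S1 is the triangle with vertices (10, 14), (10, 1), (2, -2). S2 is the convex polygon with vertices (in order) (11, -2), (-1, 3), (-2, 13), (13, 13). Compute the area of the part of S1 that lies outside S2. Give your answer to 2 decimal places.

6.22

|S1| = 52, |S1∩S2| = 45.7779.
|S1 ∖ S2| = |S1| − |S1∩S2| = 52 − 45.7779 = 6.22.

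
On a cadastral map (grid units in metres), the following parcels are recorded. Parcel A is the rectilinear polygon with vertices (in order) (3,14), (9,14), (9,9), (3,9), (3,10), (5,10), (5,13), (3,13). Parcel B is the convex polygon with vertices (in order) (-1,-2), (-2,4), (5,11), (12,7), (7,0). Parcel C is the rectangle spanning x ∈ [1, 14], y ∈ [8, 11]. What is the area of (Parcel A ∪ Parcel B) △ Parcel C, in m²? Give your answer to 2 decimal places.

128.25

|Parcel A ∪ Parcel B| = 124.
|(Parcel A ∪ Parcel B) ∩ Parcel C| = 17.375.
|(Parcel A ∪ Parcel B) △ Parcel C| = 124 + 39 − 34.75 = 128.25.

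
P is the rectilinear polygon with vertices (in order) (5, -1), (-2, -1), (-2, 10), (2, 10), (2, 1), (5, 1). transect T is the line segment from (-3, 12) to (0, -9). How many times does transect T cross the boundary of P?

The segment meets the boundary at (-2,5), (-1.143,-1).

2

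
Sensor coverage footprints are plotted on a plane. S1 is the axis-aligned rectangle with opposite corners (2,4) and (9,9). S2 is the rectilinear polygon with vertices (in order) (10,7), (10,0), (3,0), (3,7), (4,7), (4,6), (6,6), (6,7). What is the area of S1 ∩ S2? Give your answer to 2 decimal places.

The intersection is the polygon with vertices (9,4), (3,4), (3,7), (4,7), (4,6), (6,6), (6,7), (9,7).
By the shoelace formula its area is 16.00.

16.00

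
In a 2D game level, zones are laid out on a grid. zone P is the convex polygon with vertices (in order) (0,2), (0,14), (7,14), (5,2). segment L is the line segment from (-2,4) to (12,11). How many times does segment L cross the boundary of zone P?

The segment meets the boundary at (0,5), (6,8).

2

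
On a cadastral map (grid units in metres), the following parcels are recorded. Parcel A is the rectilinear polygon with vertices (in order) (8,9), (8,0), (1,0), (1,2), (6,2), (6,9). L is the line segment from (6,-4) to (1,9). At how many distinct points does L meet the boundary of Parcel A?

The segment meets the boundary at (3.692,2), (4.462,0).

2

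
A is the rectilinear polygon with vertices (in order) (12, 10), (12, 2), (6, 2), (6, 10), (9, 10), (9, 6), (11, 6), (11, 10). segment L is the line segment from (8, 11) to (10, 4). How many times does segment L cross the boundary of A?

3

The segment meets the boundary at (9.429,6), (9,7.5), (8.286,10).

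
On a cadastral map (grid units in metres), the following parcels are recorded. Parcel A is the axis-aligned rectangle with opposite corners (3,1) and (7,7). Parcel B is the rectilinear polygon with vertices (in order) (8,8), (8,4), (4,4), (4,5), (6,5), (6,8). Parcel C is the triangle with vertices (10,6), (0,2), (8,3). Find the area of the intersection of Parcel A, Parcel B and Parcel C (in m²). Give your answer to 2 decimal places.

0.80

The intersection is the polygon with vertices (7,4), (5,4), (7,4.8).
By the shoelace formula its area is 0.80.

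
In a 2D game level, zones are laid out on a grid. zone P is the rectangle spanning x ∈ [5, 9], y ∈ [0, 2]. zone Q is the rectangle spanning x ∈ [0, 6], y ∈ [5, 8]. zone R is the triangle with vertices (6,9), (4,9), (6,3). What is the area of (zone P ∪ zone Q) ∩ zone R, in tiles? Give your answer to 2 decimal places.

The region (zone P ∪ zone Q) ∩ zone R is the polygon with vertices (6,5), (5.333,5), (4.333,8), (6,8).
By the shoelace formula its area is 3.50.

3.50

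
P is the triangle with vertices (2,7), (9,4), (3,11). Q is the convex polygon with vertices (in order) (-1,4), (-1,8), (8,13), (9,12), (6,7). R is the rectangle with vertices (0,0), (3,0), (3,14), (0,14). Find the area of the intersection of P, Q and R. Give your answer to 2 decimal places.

2.13

The intersection is the polygon with vertices (2.774,10.097), (3,10.222), (3,6.571), (2,7).
By the shoelace formula its area is 2.13.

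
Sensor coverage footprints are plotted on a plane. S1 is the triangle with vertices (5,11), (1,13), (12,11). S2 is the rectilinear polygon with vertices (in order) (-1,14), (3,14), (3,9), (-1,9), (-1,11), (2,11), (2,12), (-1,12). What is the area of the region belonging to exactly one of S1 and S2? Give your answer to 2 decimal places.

|S1| = 7, |S2| = 17, |S1∩S2| = 0.6364.
|S1 △ S2| = |S1| + |S2| − 2·|S1∩S2| = 7 + 17 − 1.2727 = 22.73.

22.73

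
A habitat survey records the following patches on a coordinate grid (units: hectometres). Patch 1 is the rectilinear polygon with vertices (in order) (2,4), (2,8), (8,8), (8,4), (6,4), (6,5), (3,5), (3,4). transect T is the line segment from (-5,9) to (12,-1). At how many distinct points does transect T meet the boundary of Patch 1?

2

The segment meets the boundary at (2,4.882), (3,4.294).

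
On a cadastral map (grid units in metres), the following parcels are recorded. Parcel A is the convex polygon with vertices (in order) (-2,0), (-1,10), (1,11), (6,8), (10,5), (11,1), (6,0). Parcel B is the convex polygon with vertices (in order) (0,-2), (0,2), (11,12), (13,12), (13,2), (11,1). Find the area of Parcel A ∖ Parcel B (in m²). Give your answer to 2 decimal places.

|Parcel A| = 100, |Parcel A∩Parcel B| = 54.774.
|Parcel A ∖ Parcel B| = |Parcel A| − |Parcel A∩Parcel B| = 100 − 54.774 = 45.23.

45.23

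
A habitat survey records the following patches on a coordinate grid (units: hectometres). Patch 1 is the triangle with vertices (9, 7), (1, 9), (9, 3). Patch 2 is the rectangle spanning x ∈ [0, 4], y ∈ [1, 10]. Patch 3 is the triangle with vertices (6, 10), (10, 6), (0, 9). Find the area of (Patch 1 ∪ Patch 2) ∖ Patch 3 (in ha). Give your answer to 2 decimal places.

43.14

|Patch 1 ∪ Patch 2| = 49.75.
|(Patch 1 ∪ Patch 2) ∩ Patch 3| = 6.6083.
|(Patch 1 ∪ Patch 2) ∖ Patch 3| = 49.75 − 6.6083 = 43.14.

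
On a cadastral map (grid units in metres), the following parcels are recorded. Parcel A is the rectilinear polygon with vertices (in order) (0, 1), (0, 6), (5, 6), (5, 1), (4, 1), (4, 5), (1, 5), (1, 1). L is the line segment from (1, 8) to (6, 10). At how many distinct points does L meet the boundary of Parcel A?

The segment lies entirely outside Parcel A and never meets its boundary.

0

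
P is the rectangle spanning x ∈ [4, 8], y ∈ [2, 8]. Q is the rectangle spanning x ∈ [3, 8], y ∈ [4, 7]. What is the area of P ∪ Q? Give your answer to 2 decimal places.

27.00

By inclusion–exclusion:
Individual areas: |P| = 24, |Q| = 15.
|P∩Q|: x∈[4,8], y∈[4,7] → 4·3 = 12.
|P ∪ Q| = 39 − 12 = 27.00.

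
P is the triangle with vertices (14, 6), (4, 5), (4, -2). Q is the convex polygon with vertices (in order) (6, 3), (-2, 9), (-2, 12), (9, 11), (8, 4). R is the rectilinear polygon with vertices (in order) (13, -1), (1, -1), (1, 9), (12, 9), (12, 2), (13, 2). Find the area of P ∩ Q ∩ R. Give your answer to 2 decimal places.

The intersection is the polygon with vertices (8.203,5.42), (8,4), (6,3), (4,4.5), (4,5).
By the shoelace formula its area is 6.44.

6.44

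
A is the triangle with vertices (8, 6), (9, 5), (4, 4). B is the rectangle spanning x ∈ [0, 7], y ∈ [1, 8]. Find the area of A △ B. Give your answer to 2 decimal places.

49.30

|A| = 3, |B| = 49, |A∩B| = 1.35.
|A △ B| = |A| + |B| − 2·|A∩B| = 3 + 49 − 2.7 = 49.30.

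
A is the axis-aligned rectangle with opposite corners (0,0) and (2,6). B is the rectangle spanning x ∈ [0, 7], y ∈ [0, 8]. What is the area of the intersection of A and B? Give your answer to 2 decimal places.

12.00

|A∩B|: x∈[0,2], y∈[0,6] → 2·6 = 12.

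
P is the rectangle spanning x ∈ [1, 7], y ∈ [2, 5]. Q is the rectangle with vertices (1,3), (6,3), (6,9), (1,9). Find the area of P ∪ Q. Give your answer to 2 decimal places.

By inclusion–exclusion:
Individual areas: |P| = 18, |Q| = 30.
|P∩Q|: x∈[1,6], y∈[3,5] → 5·2 = 10.
|P ∪ Q| = 48 − 10 = 38.00.

38.00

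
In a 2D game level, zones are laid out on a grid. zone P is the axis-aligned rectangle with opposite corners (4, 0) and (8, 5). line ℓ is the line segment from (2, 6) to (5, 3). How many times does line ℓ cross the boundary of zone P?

The segment meets the boundary at (4,4).

1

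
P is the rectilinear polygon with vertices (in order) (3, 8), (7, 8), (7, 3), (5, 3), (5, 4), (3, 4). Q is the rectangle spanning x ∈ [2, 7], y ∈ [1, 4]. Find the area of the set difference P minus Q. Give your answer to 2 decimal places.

16.00

|P| = 18, |P∩Q| = 2.
|P ∖ Q| = |P| − |P∩Q| = 18 − 2 = 16.00.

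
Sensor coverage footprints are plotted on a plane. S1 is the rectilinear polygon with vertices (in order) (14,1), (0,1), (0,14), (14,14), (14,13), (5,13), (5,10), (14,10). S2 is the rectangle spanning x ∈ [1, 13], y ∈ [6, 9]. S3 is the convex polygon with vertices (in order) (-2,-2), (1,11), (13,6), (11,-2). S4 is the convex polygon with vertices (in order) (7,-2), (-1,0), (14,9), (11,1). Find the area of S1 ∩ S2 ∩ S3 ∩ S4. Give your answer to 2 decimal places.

1.96

The intersection is the polygon with vertices (12.892,6.045), (12.875,6), (9,6), (10.639,6.984).
By the shoelace formula its area is 1.96.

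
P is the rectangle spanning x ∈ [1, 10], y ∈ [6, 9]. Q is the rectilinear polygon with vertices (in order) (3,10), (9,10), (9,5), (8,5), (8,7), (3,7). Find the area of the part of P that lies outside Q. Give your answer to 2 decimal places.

|P| = 27, |P∩Q| = 13.
|P ∖ Q| = |P| − |P∩Q| = 27 − 13 = 14.00.

14.00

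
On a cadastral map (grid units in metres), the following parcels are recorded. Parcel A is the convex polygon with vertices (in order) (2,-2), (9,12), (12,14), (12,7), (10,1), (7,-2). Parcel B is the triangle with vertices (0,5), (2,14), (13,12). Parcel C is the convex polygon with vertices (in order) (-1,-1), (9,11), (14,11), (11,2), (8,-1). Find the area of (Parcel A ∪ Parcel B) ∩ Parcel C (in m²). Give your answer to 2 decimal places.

The region (Parcel A ∪ Parcel B) ∩ Parcel C is the polygon with vertices (7.256,8.907), (9,11), (12,11), (12,7), (10,1), (8,-1), (2.5,-1), (7.526,9.053).
By the shoelace formula its area is 65.67.

65.67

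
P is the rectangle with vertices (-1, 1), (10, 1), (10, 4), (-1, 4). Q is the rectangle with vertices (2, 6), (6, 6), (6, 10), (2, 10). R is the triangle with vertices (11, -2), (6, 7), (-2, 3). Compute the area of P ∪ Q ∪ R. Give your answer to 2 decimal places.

By inclusion–exclusion:
Individual areas: |P| = 33, |Q| = 16, |R| = 46.
|P∩Q| = 0 (no overlap).
|P∩R| = 24.8577.
|Q∩R| = 1.
|P∩Q∩R| = 0.
|P ∪ Q ∪ R| = 95 − 25.8577 + 0 = 69.14.

69.14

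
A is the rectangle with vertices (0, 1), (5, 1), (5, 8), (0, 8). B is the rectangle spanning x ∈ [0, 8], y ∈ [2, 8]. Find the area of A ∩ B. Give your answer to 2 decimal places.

|A∩B|: x∈[0,5], y∈[2,8] → 5·6 = 30.

30.00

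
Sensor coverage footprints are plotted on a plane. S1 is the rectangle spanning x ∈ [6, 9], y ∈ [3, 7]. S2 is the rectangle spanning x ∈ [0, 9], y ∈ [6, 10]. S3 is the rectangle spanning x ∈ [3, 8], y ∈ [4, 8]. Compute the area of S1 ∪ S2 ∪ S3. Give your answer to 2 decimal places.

51.00

By inclusion–exclusion:
Individual areas: |S1| = 12, |S2| = 36, |S3| = 20.
|S1∩S2|: x∈[6,9], y∈[6,7] → 3·1 = 3.
|S1∩S3|: x∈[6,8], y∈[4,7] → 2·3 = 6.
|S2∩S3|: x∈[3,8], y∈[6,8] → 5·2 = 10.
|S1∩S2∩S3| = 2.
|S1 ∪ S2 ∪ S3| = 68 − 19 + 2 = 51.00.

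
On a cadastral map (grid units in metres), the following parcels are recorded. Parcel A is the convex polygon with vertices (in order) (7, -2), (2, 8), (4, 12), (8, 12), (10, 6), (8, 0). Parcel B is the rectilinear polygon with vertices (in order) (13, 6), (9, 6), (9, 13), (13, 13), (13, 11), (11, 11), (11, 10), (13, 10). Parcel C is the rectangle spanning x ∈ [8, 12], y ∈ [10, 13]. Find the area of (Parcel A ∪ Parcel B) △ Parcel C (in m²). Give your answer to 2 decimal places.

85.17

|Parcel A ∪ Parcel B| = 90.5.
|(Parcel A ∪ Parcel B) ∩ Parcel C| = 8.6667.
|(Parcel A ∪ Parcel B) △ Parcel C| = 90.5 + 12 − 17.3333 = 85.17.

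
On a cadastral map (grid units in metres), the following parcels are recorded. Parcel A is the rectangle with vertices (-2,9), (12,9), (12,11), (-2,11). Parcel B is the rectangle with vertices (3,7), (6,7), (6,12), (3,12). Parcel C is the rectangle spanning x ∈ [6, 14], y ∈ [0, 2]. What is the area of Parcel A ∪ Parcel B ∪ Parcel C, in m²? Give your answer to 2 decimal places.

53.00

By inclusion–exclusion:
Individual areas: |Parcel A| = 28, |Parcel B| = 15, |Parcel C| = 16.
|Parcel A∩Parcel B|: x∈[3,6], y∈[9,11] → 3·2 = 6.
|Parcel A∩Parcel C| = 0 (no overlap).
|Parcel B∩Parcel C| = 0 (no overlap).
|Parcel A∩Parcel B∩Parcel C| = 0.
|Parcel A ∪ Parcel B ∪ Parcel C| = 59 − 6 + 0 = 53.00.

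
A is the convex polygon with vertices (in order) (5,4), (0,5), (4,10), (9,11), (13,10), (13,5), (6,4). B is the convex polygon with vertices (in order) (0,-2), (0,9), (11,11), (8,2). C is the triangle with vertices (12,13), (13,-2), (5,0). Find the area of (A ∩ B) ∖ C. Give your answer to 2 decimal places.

|A ∩ B| = 47.0596.
|(A ∩ B) ∩ C| = 5.0797.
|(A ∩ B) ∖ C| = 47.0596 − 5.0797 = 41.98.

41.98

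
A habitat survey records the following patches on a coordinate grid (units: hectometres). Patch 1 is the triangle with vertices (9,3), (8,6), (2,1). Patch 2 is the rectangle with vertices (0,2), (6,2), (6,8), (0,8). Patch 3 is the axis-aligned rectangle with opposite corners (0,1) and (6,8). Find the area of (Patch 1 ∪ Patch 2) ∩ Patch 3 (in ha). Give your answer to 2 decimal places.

37.15

|Patch 1 ∪ Patch 2| = 44.269.
|(Patch 1 ∪ Patch 2) ∩ Patch 3| = 37.15.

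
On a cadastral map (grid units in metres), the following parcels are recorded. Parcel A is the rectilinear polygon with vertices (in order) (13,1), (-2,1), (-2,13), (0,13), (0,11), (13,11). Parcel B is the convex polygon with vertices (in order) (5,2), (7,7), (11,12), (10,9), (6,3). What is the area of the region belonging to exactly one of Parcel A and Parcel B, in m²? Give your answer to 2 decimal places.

144.47

|Parcel A| = 154, |Parcel B| = 10, |Parcel A∩Parcel B| = 9.7667.
|Parcel A △ Parcel B| = |Parcel A| + |Parcel B| − 2·|Parcel A∩Parcel B| = 154 + 10 − 19.5333 = 144.47.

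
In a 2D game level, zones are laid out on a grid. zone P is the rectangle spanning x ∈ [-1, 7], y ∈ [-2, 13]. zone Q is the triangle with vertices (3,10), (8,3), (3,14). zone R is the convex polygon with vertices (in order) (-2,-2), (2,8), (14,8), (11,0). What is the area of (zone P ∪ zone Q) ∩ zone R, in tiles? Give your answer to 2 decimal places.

63.00

The region (zone P ∪ zone Q) ∩ zone R is the polygon with vertices (-1,0.5), (2,8), (7,8), (7,5.2), (8,3), (7,4.4), (7,-0.615), (-1,-1.846).
By the shoelace formula its area is 63.00.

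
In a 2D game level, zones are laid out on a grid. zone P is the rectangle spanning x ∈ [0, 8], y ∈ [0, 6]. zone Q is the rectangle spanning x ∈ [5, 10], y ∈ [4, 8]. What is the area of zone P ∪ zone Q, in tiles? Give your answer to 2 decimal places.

By inclusion–exclusion:
Individual areas: |zone P| = 48, |zone Q| = 20.
|zone P∩zone Q|: x∈[5,8], y∈[4,6] → 3·2 = 6.
|zone P ∪ zone Q| = 68 − 6 = 62.00.

62.00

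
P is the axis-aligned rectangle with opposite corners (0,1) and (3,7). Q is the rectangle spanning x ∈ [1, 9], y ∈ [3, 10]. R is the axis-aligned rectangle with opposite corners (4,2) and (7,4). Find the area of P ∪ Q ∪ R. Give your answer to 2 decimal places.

69.00

By inclusion–exclusion:
Individual areas: |P| = 18, |Q| = 56, |R| = 6.
|P∩Q|: x∈[1,3], y∈[3,7] → 2·4 = 8.
|P∩R| = 0 (no overlap).
|Q∩R|: x∈[4,7], y∈[3,4] → 3·1 = 3.
|P∩Q∩R| = 0.
|P ∪ Q ∪ R| = 80 − 11 + 0 = 69.00.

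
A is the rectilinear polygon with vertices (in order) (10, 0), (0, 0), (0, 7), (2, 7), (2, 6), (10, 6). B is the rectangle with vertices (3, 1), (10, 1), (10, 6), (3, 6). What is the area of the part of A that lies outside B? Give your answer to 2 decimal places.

27.00

|A| = 62, |A∩B| = 35.
|A ∖ B| = |A| − |A∩B| = 62 − 35 = 27.00.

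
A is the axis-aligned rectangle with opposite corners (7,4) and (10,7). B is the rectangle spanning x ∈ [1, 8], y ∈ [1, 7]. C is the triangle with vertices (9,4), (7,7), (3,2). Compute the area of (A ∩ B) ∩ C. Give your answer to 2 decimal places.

2.25

The region (A ∩ B) ∩ C is the polygon with vertices (8,4), (7,4), (7,7), (8,5.5).
By the shoelace formula its area is 2.25.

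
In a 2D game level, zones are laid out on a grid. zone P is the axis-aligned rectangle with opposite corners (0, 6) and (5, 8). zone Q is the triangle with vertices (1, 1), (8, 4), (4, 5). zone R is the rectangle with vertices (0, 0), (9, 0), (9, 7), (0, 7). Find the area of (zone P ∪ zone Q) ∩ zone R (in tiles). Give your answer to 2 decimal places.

14.50

|zone P ∪ zone Q| = 19.5.
|(zone P ∪ zone Q) ∩ zone R| = 14.50.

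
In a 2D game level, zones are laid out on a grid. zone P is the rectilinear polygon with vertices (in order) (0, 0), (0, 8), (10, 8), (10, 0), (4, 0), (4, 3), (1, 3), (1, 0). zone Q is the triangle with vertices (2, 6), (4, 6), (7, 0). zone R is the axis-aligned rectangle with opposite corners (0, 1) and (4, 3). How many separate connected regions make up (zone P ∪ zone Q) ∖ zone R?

(zone P ∪ zone Q) ∖ zone R splits into 2 disjoint pieces (area 68, area 1).

2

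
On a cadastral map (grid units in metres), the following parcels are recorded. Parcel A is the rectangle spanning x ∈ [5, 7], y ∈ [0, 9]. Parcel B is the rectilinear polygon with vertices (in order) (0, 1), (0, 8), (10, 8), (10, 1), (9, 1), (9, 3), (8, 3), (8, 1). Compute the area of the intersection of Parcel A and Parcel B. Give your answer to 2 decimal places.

14.00

The intersection is the polygon with vertices (7,1), (5,1), (5,8), (7,8).
By the shoelace formula its area is 14.00.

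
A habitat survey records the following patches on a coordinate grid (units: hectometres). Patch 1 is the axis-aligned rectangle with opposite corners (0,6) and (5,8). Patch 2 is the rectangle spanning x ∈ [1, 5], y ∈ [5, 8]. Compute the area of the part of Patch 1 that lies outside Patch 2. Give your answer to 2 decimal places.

2.00

|Patch 1∩Patch 2|: x∈[1,5], y∈[6,8] → 4·2 = 8.
|Patch 1| = 10.
|Patch 1 ∖ Patch 2| = |Patch 1| − |Patch 1∩Patch 2| = 10 − 8 = 2.00.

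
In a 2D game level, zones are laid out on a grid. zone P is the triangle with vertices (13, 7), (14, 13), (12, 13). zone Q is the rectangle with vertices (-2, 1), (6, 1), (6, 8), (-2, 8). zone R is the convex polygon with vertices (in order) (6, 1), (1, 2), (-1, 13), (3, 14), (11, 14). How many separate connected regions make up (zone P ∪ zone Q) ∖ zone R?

2

(zone P ∪ zone Q) ∖ zone R splits into 2 disjoint pieces (area 6, area 20.2273).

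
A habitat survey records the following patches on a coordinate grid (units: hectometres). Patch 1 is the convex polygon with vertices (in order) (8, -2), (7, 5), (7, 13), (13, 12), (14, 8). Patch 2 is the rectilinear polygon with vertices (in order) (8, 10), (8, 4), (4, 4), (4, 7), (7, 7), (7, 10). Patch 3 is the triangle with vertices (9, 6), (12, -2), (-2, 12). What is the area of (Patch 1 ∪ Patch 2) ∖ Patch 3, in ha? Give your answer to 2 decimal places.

|Patch 1 ∪ Patch 2| = 74.5714.
|(Patch 1 ∪ Patch 2) ∩ Patch 3| = 20.1239.
|(Patch 1 ∪ Patch 2) ∖ Patch 3| = 74.5714 − 20.1239 = 54.45.

54.45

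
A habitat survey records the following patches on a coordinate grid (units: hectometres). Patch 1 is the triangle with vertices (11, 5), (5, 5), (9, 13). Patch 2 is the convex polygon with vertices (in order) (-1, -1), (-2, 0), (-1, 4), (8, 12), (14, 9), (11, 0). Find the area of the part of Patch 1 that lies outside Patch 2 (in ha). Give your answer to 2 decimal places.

0.77

|Patch 1| = 24, |Patch 1∩Patch 2| = 23.2286.
|Patch 1 ∖ Patch 2| = |Patch 1| − |Patch 1∩Patch 2| = 24 − 23.2286 = 0.77.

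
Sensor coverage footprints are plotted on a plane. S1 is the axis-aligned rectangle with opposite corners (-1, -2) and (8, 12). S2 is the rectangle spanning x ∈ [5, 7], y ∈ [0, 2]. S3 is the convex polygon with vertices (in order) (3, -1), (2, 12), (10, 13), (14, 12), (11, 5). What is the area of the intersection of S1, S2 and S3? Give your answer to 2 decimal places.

The intersection is the polygon with vertices (5,2), (7,2), (5,0.5).
By the shoelace formula its area is 1.50.

1.50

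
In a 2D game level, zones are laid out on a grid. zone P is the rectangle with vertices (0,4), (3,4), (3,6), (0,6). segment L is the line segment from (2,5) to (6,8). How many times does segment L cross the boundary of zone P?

1

The segment meets the boundary at (3,5.75).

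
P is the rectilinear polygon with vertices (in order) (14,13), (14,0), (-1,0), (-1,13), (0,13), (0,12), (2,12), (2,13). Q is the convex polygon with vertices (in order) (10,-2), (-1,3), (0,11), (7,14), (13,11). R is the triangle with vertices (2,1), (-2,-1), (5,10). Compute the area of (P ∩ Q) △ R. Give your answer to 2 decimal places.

|P ∩ Q| = 143.4718.
|(P ∩ Q) ∩ R| = 9.6567.
|(P ∩ Q) △ R| = 143.4718 + 15 − 19.3134 = 139.16.

139.16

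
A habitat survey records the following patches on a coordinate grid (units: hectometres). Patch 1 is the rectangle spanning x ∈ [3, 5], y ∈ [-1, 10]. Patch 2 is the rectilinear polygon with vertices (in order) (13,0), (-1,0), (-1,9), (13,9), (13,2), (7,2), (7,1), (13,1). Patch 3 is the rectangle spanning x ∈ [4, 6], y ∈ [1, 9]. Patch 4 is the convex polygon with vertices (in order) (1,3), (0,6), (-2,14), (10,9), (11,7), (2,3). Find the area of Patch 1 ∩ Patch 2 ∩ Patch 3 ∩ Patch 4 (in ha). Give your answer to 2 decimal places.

4.89

The intersection is the polygon with vertices (5,4.333), (4,3.889), (4,9), (5,9).
By the shoelace formula its area is 4.89.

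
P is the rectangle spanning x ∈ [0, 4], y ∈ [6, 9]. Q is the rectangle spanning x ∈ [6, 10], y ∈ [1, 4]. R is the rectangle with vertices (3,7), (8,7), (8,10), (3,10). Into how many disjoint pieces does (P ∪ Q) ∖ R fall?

(P ∪ Q) ∖ R splits into 2 disjoint pieces (area 10, area 12).

2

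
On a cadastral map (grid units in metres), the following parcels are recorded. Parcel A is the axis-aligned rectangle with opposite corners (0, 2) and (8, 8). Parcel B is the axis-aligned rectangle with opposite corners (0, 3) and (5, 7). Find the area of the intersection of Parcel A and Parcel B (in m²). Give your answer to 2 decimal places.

20.00

|Parcel A∩Parcel B|: x∈[0,5], y∈[3,7] → 5·4 = 20.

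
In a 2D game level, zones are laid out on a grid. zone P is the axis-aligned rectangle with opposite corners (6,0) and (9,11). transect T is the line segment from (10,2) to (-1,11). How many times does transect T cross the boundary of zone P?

2

The segment meets the boundary at (6,5.273), (9,2.818).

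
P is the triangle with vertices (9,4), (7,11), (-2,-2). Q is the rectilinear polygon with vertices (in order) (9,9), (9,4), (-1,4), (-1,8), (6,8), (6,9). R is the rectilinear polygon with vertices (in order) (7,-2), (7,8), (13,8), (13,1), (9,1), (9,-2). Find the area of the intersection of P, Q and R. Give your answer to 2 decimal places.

5.71

The intersection is the polygon with vertices (7,4), (7,8), (7.857,8), (9,4).
By the shoelace formula its area is 5.71.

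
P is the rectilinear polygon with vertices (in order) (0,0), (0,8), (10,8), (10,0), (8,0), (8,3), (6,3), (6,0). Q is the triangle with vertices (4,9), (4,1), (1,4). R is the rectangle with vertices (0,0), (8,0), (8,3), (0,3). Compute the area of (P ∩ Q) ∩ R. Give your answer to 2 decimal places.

2.00

The region (P ∩ Q) ∩ R is the polygon with vertices (4,1), (2,3), (4,3).
By the shoelace formula its area is 2.00.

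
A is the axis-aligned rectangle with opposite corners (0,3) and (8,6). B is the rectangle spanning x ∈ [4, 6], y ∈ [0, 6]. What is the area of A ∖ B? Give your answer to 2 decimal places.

18.00

|A∩B|: x∈[4,6], y∈[3,6] → 2·3 = 6.
|A| = 24.
|A ∖ B| = |A| − |A∩B| = 24 − 6 = 18.00.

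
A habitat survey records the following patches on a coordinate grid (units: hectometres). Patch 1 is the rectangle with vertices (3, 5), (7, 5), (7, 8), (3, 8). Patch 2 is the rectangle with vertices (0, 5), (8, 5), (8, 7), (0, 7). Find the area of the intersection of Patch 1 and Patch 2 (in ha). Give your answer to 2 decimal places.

|Patch 1∩Patch 2|: x∈[3,7], y∈[5,7] → 4·2 = 8.

8.00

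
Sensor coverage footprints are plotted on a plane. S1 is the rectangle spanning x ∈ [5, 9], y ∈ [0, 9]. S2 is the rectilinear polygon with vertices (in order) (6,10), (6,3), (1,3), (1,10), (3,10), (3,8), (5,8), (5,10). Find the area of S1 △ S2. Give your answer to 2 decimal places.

|S1| = 36, |S2| = 31, |S1∩S2| = 6.
|S1 △ S2| = |S1| + |S2| − 2·|S1∩S2| = 36 + 31 − 12 = 55.00.

55.00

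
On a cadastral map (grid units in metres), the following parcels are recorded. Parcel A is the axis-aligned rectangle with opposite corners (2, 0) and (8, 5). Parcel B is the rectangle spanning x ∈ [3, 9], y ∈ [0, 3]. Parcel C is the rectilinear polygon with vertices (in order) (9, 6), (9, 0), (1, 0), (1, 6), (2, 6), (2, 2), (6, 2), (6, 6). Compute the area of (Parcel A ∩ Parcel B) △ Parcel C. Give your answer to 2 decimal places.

|Parcel A ∩ Parcel B| = 15.
|(Parcel A ∩ Parcel B) ∩ Parcel C| = 12.
|(Parcel A ∩ Parcel B) △ Parcel C| = 15 + 32 − 24 = 23.00.

23.00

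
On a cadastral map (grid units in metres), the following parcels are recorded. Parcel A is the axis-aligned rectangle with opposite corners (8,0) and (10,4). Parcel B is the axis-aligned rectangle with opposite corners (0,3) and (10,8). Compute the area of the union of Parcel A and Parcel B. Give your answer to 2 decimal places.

By inclusion–exclusion:
Individual areas: |Parcel A| = 8, |Parcel B| = 50.
|Parcel A∩Parcel B|: x∈[8,10], y∈[3,4] → 2·1 = 2.
|Parcel A ∪ Parcel B| = 58 − 2 = 56.00.

56.00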